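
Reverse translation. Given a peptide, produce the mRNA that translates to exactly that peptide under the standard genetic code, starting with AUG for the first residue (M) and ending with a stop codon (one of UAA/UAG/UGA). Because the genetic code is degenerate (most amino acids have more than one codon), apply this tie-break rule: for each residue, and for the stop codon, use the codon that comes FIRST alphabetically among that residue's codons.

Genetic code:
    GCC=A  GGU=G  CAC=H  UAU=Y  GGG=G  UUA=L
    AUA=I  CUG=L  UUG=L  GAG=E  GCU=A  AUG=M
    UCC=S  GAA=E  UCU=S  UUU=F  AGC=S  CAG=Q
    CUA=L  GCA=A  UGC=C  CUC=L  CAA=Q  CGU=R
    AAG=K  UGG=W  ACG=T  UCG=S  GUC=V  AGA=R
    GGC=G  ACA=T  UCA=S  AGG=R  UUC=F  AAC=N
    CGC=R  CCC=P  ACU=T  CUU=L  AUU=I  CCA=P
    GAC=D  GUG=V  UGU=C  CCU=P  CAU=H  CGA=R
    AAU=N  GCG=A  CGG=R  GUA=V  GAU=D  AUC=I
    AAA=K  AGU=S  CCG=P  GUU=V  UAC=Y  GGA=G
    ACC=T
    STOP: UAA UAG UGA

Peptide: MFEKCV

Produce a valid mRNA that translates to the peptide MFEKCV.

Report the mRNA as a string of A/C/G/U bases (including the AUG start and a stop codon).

residue 1: M -> AUG (start codon)
residue 2: F codons sorted = UUC,UUU -> pick first = UUC
residue 3: E codons sorted = GAA,GAG -> pick first = GAA
residue 4: K codons sorted = AAA,AAG -> pick first = AAA
residue 5: C codons sorted = UGC,UGU -> pick first = UGC
residue 6: V codons sorted = GUA,GUC,GUG,GUU -> pick first = GUA
terminator: stop codons sorted = UAA,UAG,UGA -> pick first = UAA

Answer: mRNA: AUGUUCGAAAAAUGCGUAUAA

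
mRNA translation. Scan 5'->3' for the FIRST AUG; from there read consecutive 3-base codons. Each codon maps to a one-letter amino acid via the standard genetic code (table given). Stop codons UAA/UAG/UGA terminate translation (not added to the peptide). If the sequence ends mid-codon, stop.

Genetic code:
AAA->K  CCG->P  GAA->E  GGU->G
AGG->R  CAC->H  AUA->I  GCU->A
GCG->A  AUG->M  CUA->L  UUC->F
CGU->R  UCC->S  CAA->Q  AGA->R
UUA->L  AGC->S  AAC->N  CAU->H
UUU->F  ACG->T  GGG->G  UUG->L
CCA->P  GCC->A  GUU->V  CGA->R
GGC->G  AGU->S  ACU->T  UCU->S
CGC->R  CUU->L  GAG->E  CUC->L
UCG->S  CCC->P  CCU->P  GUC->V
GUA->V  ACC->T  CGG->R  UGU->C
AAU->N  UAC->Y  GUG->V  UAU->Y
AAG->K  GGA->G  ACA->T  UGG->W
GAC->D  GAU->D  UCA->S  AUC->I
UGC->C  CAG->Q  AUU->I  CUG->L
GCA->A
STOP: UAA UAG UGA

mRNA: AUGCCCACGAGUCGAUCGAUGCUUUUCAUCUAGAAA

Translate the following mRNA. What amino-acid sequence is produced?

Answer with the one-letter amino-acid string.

start AUG at pos 0
pos 0: AUG -> M; peptide=M
pos 3: CCC -> P; peptide=MP
pos 6: ACG -> T; peptide=MPT
pos 9: AGU -> S; peptide=MPTS
pos 12: CGA -> R; peptide=MPTSR
pos 15: UCG -> S; peptide=MPTSRS
pos 18: AUG -> M; peptide=MPTSRSM
pos 21: CUU -> L; peptide=MPTSRSML
pos 24: UUC -> F; peptide=MPTSRSMLF
pos 27: AUC -> I; peptide=MPTSRSMLFI
pos 30: UAG -> STOP

Answer: MPTSRSMLFI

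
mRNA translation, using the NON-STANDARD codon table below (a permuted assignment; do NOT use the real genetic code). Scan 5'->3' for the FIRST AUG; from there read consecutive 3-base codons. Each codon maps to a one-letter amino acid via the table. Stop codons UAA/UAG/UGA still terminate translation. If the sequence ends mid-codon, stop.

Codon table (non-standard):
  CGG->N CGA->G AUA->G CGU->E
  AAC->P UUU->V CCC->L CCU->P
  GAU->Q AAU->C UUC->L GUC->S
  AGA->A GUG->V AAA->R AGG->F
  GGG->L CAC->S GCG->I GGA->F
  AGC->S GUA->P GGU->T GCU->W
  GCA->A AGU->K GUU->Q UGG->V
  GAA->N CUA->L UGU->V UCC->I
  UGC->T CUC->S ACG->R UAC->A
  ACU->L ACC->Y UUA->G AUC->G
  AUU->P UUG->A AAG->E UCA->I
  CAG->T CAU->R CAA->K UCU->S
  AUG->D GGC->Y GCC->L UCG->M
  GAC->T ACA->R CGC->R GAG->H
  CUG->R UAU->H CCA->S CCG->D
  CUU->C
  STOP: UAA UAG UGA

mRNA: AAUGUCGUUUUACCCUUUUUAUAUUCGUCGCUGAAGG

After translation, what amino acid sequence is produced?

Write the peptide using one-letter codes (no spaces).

Answer: DMVAPVHPER

Derivation:
start AUG at pos 1
pos 1: AUG -> D; peptide=D
pos 4: UCG -> M; peptide=DM
pos 7: UUU -> V; peptide=DMV
pos 10: UAC -> A; peptide=DMVA
pos 13: CCU -> P; peptide=DMVAP
pos 16: UUU -> V; peptide=DMVAPV
pos 19: UAU -> H; peptide=DMVAPVH
pos 22: AUU -> P; peptide=DMVAPVHP
pos 25: CGU -> E; peptide=DMVAPVHPE
pos 28: CGC -> R; peptide=DMVAPVHPER
pos 31: UGA -> STOP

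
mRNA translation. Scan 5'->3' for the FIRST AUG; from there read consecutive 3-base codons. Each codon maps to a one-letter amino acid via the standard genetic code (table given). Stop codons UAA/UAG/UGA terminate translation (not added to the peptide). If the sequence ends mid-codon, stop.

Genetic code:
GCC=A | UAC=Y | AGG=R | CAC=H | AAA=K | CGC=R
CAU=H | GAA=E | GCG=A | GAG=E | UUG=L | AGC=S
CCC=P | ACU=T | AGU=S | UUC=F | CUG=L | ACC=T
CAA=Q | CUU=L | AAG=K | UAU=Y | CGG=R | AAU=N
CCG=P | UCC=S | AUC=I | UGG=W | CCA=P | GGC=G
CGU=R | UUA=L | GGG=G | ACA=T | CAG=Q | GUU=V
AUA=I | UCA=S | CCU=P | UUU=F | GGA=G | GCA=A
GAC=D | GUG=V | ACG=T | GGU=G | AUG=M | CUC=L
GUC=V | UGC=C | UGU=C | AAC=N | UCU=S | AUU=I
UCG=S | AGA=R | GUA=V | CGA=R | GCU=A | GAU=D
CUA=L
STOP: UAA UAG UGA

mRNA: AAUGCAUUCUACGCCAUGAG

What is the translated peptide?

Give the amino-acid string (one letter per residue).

Answer: MHSTP

Derivation:
start AUG at pos 1
pos 1: AUG -> M; peptide=M
pos 4: CAU -> H; peptide=MH
pos 7: UCU -> S; peptide=MHS
pos 10: ACG -> T; peptide=MHST
pos 13: CCA -> P; peptide=MHSTP
pos 16: UGA -> STOP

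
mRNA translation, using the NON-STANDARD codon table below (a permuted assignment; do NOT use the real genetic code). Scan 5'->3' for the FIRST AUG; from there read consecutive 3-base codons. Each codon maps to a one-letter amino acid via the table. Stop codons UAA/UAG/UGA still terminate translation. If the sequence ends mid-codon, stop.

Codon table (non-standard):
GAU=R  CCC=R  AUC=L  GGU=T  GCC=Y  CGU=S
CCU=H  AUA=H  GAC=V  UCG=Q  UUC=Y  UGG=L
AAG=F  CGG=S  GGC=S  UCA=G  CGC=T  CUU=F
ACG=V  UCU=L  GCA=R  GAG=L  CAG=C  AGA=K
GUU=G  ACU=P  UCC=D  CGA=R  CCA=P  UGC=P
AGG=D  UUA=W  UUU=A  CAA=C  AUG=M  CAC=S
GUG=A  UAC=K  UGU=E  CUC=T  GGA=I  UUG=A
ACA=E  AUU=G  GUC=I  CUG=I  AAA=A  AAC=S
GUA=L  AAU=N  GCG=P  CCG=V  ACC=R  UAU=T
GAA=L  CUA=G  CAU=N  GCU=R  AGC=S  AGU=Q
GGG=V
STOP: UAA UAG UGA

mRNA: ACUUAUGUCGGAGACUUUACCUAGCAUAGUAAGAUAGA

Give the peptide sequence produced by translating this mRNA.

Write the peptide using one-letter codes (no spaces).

start AUG at pos 4
pos 4: AUG -> M; peptide=M
pos 7: UCG -> Q; peptide=MQ
pos 10: GAG -> L; peptide=MQL
pos 13: ACU -> P; peptide=MQLP
pos 16: UUA -> W; peptide=MQLPW
pos 19: CCU -> H; peptide=MQLPWH
pos 22: AGC -> S; peptide=MQLPWHS
pos 25: AUA -> H; peptide=MQLPWHSH
pos 28: GUA -> L; peptide=MQLPWHSHL
pos 31: AGA -> K; peptide=MQLPWHSHLK
pos 34: UAG -> STOP

Answer: MQLPWHSHLK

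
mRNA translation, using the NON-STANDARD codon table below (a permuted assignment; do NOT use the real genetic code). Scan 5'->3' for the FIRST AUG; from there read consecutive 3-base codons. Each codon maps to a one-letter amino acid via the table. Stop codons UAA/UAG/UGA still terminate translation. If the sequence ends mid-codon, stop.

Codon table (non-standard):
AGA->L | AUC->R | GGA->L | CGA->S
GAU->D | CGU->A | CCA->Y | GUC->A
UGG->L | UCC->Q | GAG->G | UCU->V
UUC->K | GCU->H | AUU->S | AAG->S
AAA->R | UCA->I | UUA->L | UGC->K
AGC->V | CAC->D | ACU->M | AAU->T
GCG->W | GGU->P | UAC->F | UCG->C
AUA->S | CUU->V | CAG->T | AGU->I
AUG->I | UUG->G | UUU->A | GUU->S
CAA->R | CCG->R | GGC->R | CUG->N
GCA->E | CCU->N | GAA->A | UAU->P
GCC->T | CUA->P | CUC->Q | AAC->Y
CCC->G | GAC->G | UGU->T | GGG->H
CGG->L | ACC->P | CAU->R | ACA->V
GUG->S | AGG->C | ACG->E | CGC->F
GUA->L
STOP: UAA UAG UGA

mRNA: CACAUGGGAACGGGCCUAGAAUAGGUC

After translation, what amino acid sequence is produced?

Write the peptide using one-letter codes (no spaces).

Answer: ILERPA

Derivation:
start AUG at pos 3
pos 3: AUG -> I; peptide=I
pos 6: GGA -> L; peptide=IL
pos 9: ACG -> E; peptide=ILE
pos 12: GGC -> R; peptide=ILER
pos 15: CUA -> P; peptide=ILERP
pos 18: GAA -> A; peptide=ILERPA
pos 21: UAG -> STOP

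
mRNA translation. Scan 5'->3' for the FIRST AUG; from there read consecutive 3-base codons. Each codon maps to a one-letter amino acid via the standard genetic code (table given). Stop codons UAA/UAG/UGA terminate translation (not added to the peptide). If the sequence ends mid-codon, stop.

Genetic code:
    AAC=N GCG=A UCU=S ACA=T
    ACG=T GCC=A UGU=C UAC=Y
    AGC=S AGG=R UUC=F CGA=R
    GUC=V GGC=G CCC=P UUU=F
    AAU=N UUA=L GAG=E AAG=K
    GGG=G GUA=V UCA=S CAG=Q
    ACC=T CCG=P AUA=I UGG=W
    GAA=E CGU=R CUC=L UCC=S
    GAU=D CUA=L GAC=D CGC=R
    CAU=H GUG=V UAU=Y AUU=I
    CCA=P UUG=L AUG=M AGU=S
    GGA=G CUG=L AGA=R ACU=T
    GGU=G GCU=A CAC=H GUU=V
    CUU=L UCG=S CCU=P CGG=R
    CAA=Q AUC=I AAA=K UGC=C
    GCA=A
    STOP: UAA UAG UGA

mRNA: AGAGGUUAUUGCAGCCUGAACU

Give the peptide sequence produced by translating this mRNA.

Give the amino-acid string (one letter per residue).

no AUG start codon found

Answer: (empty: no AUG start codon)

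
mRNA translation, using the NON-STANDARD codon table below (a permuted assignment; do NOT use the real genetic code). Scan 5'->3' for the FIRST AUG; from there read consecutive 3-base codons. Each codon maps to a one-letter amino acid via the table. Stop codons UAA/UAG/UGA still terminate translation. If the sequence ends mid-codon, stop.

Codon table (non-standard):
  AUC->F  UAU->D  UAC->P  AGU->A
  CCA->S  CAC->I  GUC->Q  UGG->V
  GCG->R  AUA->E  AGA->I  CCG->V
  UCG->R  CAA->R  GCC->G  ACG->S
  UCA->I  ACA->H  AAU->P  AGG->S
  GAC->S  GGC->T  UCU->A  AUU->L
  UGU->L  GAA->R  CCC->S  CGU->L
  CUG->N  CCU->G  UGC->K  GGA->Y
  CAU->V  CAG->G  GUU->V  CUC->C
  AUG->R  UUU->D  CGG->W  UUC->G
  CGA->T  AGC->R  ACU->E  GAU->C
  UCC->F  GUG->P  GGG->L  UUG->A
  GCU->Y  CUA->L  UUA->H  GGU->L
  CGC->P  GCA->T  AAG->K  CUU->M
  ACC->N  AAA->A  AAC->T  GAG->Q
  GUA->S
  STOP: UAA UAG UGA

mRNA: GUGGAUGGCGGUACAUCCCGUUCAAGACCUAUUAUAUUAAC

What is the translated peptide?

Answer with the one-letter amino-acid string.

start AUG at pos 4
pos 4: AUG -> R; peptide=R
pos 7: GCG -> R; peptide=RR
pos 10: GUA -> S; peptide=RRS
pos 13: CAU -> V; peptide=RRSV
pos 16: CCC -> S; peptide=RRSVS
pos 19: GUU -> V; peptide=RRSVSV
pos 22: CAA -> R; peptide=RRSVSVR
pos 25: GAC -> S; peptide=RRSVSVRS
pos 28: CUA -> L; peptide=RRSVSVRSL
pos 31: UUA -> H; peptide=RRSVSVRSLH
pos 34: UAU -> D; peptide=RRSVSVRSLHD
pos 37: UAA -> STOP

Answer: RRSVSVRSLHD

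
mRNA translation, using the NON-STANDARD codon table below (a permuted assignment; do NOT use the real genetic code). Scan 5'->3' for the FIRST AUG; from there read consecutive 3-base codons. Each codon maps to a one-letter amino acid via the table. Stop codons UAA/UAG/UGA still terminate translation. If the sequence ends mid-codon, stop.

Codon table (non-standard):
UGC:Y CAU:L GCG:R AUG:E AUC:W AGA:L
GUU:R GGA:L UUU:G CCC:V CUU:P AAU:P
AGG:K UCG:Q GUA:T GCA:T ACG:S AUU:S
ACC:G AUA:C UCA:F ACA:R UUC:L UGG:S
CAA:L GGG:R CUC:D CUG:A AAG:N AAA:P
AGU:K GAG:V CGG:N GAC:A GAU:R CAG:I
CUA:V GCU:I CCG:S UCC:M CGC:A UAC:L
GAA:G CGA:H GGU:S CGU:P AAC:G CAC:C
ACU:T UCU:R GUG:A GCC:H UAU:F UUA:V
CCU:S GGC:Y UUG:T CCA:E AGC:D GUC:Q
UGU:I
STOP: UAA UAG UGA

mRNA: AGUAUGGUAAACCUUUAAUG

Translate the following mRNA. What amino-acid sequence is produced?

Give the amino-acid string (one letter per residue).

Answer: ETGP

Derivation:
start AUG at pos 3
pos 3: AUG -> E; peptide=E
pos 6: GUA -> T; peptide=ET
pos 9: AAC -> G; peptide=ETG
pos 12: CUU -> P; peptide=ETGP
pos 15: UAA -> STOP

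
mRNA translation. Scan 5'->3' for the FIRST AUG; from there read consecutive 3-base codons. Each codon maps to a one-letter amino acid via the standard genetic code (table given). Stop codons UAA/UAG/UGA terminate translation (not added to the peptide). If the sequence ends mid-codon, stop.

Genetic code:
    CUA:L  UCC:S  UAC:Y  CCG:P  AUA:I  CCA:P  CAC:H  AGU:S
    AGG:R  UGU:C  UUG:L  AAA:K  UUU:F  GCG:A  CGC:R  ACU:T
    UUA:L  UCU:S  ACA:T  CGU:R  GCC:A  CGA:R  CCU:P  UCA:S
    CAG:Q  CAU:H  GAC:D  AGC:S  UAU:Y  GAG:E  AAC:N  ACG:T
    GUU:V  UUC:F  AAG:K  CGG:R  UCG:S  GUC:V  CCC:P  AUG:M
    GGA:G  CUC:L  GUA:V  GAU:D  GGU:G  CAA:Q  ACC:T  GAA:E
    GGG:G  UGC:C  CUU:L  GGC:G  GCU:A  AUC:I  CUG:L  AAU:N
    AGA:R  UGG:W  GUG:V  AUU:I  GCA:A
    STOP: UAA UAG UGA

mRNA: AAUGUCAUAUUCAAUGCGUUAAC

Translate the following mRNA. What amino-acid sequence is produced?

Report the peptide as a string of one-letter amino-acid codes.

start AUG at pos 1
pos 1: AUG -> M; peptide=M
pos 4: UCA -> S; peptide=MS
pos 7: UAU -> Y; peptide=MSY
pos 10: UCA -> S; peptide=MSYS
pos 13: AUG -> M; peptide=MSYSM
pos 16: CGU -> R; peptide=MSYSMR
pos 19: UAA -> STOP

Answer: MSYSMR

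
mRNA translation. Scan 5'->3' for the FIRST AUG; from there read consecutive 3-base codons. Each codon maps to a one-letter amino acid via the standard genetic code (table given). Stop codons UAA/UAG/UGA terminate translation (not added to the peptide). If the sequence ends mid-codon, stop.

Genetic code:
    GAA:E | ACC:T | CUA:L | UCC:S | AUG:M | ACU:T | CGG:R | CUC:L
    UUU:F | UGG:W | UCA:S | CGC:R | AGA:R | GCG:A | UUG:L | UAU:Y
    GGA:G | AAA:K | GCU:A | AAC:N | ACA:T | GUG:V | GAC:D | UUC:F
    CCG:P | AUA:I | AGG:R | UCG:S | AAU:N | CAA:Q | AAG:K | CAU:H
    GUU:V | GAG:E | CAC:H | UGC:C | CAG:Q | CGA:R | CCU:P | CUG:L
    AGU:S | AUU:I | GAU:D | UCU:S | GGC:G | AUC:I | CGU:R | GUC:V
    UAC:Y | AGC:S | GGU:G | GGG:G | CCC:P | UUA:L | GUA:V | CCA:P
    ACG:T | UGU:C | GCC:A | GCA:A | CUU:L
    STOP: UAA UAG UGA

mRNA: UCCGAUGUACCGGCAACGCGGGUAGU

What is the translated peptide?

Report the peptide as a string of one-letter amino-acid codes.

start AUG at pos 4
pos 4: AUG -> M; peptide=M
pos 7: UAC -> Y; peptide=MY
pos 10: CGG -> R; peptide=MYR
pos 13: CAA -> Q; peptide=MYRQ
pos 16: CGC -> R; peptide=MYRQR
pos 19: GGG -> G; peptide=MYRQRG
pos 22: UAG -> STOP

Answer: MYRQRG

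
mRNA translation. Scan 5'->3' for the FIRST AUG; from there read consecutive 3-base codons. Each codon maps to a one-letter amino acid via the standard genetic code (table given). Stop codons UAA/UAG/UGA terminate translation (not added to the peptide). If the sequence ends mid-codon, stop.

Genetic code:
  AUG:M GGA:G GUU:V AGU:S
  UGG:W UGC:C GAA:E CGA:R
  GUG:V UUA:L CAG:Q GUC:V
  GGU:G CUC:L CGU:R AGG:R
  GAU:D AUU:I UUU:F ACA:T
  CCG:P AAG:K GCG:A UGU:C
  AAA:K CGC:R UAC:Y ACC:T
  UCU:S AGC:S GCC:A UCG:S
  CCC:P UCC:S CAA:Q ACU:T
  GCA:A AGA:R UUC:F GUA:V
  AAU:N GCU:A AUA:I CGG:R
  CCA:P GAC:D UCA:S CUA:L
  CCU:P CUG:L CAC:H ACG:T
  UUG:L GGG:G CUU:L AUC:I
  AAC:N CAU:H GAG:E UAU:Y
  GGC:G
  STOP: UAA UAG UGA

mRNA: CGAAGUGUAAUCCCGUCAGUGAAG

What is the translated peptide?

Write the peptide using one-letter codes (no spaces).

Answer: (empty: no AUG start codon)

Derivation:
no AUG start codon found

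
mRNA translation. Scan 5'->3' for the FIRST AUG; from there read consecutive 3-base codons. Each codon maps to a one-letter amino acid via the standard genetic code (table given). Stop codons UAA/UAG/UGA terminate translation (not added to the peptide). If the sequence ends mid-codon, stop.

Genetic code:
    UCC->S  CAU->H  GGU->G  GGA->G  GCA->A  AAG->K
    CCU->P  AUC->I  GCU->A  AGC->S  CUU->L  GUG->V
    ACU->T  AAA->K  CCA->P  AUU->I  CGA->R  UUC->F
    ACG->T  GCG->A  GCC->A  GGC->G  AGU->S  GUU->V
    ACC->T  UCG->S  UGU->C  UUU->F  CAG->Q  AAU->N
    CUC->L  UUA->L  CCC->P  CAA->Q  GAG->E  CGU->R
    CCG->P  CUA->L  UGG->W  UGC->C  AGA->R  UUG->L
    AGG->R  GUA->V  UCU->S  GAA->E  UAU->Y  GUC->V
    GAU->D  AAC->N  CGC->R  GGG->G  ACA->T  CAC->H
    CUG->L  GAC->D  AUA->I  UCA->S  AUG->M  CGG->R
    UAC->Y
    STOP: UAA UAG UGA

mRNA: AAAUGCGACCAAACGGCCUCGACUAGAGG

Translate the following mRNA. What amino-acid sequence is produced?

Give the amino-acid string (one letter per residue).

start AUG at pos 2
pos 2: AUG -> M; peptide=M
pos 5: CGA -> R; peptide=MR
pos 8: CCA -> P; peptide=MRP
pos 11: AAC -> N; peptide=MRPN
pos 14: GGC -> G; peptide=MRPNG
pos 17: CUC -> L; peptide=MRPNGL
pos 20: GAC -> D; peptide=MRPNGLD
pos 23: UAG -> STOP

Answer: MRPNGLD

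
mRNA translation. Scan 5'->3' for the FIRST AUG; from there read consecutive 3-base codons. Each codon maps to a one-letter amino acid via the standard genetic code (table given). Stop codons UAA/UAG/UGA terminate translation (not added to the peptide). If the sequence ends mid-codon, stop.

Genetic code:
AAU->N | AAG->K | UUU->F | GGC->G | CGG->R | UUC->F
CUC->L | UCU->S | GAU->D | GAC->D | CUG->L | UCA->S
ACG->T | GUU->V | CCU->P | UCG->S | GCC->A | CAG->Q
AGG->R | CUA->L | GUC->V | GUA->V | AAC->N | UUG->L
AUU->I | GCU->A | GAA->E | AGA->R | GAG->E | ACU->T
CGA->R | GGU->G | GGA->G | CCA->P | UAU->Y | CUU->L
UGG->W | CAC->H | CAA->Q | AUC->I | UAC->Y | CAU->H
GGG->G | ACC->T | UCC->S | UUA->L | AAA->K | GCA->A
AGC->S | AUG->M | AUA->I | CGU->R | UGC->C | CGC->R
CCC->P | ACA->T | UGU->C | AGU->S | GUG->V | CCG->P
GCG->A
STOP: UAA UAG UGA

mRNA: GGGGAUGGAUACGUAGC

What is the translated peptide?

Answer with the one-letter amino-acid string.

start AUG at pos 4
pos 4: AUG -> M; peptide=M
pos 7: GAU -> D; peptide=MD
pos 10: ACG -> T; peptide=MDT
pos 13: UAG -> STOP

Answer: MDT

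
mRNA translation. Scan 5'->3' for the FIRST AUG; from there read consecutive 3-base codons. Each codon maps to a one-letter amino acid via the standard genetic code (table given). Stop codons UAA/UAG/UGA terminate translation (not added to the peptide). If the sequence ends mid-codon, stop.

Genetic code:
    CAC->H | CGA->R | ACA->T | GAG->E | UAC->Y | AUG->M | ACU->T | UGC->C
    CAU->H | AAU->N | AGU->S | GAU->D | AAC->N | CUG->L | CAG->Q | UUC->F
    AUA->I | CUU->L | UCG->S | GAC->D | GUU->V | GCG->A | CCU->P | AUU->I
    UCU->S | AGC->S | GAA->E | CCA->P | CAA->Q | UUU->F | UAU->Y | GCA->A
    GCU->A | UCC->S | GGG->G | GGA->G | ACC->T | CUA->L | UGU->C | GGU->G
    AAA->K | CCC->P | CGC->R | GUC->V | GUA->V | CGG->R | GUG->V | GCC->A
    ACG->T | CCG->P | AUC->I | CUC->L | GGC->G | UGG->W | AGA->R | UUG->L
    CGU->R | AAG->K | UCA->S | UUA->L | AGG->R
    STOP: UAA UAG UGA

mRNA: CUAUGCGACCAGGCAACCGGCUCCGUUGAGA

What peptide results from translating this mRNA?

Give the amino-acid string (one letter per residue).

Answer: MRPGNRLR

Derivation:
start AUG at pos 2
pos 2: AUG -> M; peptide=M
pos 5: CGA -> R; peptide=MR
pos 8: CCA -> P; peptide=MRP
pos 11: GGC -> G; peptide=MRPG
pos 14: AAC -> N; peptide=MRPGN
pos 17: CGG -> R; peptide=MRPGNR
pos 20: CUC -> L; peptide=MRPGNRL
pos 23: CGU -> R; peptide=MRPGNRLR
pos 26: UGA -> STOP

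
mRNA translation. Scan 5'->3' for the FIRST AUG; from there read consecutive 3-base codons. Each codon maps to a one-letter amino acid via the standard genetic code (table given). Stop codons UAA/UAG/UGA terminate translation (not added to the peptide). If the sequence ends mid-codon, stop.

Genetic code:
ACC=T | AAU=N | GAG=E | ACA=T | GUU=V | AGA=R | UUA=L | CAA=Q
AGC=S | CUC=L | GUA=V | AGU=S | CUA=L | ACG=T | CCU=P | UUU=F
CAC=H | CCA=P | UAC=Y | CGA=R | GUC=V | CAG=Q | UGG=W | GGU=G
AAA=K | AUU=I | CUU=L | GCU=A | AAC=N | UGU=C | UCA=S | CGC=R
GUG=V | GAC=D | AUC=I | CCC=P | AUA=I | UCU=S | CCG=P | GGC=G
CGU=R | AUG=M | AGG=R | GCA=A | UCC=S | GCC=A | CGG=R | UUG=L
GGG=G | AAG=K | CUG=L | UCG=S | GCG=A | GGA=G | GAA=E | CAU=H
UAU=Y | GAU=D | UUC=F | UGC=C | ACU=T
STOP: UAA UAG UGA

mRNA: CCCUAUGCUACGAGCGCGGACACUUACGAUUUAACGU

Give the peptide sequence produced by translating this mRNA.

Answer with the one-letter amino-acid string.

start AUG at pos 4
pos 4: AUG -> M; peptide=M
pos 7: CUA -> L; peptide=ML
pos 10: CGA -> R; peptide=MLR
pos 13: GCG -> A; peptide=MLRA
pos 16: CGG -> R; peptide=MLRAR
pos 19: ACA -> T; peptide=MLRART
pos 22: CUU -> L; peptide=MLRARTL
pos 25: ACG -> T; peptide=MLRARTLT
pos 28: AUU -> I; peptide=MLRARTLTI
pos 31: UAA -> STOP

Answer: MLRARTLTI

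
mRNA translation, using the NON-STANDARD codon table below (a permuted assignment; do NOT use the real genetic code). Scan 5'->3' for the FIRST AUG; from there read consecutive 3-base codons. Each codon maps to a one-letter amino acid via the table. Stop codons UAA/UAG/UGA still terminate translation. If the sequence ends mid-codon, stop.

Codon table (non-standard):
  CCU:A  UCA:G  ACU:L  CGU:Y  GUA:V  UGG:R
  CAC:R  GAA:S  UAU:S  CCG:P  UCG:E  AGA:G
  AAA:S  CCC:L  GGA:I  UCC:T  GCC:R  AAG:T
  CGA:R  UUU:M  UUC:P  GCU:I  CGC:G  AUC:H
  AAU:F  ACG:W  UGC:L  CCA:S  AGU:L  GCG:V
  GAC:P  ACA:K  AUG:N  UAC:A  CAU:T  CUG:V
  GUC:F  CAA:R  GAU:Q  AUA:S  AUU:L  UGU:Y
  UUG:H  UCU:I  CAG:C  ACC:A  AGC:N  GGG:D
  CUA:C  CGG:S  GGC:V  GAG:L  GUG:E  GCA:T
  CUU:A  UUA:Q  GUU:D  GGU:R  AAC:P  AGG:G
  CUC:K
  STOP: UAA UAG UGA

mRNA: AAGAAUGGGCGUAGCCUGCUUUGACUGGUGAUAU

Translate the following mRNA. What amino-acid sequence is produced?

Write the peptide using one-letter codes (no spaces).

start AUG at pos 4
pos 4: AUG -> N; peptide=N
pos 7: GGC -> V; peptide=NV
pos 10: GUA -> V; peptide=NVV
pos 13: GCC -> R; peptide=NVVR
pos 16: UGC -> L; peptide=NVVRL
pos 19: UUU -> M; peptide=NVVRLM
pos 22: GAC -> P; peptide=NVVRLMP
pos 25: UGG -> R; peptide=NVVRLMPR
pos 28: UGA -> STOP

Answer: NVVRLMPR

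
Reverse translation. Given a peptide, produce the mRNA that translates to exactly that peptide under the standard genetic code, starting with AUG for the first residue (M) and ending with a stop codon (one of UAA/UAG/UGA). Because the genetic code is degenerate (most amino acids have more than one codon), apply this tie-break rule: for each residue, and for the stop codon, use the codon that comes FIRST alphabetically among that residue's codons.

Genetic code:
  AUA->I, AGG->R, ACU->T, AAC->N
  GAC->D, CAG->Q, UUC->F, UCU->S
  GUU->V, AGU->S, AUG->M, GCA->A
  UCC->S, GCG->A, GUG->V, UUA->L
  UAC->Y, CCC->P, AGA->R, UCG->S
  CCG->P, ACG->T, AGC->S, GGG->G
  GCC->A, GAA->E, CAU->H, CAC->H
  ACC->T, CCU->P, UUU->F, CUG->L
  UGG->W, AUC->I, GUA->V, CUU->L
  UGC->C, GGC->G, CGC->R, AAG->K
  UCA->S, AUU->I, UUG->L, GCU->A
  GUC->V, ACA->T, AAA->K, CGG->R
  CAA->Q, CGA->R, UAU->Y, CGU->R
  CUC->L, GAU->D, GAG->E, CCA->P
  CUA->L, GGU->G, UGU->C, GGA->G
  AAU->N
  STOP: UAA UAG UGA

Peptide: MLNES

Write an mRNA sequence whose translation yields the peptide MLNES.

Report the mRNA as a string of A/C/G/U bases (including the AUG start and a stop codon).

residue 1: M -> AUG (start codon)
residue 2: L codons sorted = CUA,CUC,CUG,CUU,UUA,UUG -> pick first = CUA
residue 3: N codons sorted = AAC,AAU -> pick first = AAC
residue 4: E codons sorted = GAA,GAG -> pick first = GAA
residue 5: S codons sorted = AGC,AGU,UCA,UCC,UCG,UCU -> pick first = AGC
terminator: stop codons sorted = UAA,UAG,UGA -> pick first = UAA

Answer: mRNA: AUGCUAAACGAAAGCUAA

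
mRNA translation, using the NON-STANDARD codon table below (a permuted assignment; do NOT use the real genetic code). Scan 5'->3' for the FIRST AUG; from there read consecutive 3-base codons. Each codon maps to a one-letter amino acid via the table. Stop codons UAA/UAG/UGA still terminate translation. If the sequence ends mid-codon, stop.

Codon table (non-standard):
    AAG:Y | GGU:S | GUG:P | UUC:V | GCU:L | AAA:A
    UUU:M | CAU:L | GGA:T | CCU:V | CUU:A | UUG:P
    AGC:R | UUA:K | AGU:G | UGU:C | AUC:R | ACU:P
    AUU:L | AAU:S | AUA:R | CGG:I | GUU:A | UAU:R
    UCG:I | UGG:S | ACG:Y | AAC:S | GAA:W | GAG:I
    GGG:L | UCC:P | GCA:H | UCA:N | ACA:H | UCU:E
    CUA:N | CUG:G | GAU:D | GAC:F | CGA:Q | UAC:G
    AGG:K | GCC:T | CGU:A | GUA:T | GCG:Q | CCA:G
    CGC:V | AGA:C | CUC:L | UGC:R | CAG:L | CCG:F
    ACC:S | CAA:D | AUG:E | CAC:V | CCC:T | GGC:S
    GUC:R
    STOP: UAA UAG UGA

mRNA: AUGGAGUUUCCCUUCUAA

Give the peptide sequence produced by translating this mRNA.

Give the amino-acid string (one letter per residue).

start AUG at pos 0
pos 0: AUG -> E; peptide=E
pos 3: GAG -> I; peptide=EI
pos 6: UUU -> M; peptide=EIM
pos 9: CCC -> T; peptide=EIMT
pos 12: UUC -> V; peptide=EIMTV
pos 15: UAA -> STOP

Answer: EIMTV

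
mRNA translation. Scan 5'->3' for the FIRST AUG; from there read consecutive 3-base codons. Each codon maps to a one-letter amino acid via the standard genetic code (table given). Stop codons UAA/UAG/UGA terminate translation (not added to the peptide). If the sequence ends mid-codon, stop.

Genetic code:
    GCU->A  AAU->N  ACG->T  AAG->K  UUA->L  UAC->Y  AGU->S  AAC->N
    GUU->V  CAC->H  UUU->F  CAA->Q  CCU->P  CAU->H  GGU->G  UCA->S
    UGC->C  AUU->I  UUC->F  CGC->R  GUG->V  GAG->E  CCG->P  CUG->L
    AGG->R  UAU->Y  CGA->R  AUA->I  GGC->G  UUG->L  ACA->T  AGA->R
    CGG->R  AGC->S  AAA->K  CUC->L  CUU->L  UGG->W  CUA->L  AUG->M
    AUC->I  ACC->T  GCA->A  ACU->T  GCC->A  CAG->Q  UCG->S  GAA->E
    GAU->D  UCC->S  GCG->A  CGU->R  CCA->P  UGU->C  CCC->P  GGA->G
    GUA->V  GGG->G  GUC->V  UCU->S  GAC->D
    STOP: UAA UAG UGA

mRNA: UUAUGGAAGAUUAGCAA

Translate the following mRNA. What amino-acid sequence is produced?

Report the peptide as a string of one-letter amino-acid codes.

start AUG at pos 2
pos 2: AUG -> M; peptide=M
pos 5: GAA -> E; peptide=ME
pos 8: GAU -> D; peptide=MED
pos 11: UAG -> STOP

Answer: MED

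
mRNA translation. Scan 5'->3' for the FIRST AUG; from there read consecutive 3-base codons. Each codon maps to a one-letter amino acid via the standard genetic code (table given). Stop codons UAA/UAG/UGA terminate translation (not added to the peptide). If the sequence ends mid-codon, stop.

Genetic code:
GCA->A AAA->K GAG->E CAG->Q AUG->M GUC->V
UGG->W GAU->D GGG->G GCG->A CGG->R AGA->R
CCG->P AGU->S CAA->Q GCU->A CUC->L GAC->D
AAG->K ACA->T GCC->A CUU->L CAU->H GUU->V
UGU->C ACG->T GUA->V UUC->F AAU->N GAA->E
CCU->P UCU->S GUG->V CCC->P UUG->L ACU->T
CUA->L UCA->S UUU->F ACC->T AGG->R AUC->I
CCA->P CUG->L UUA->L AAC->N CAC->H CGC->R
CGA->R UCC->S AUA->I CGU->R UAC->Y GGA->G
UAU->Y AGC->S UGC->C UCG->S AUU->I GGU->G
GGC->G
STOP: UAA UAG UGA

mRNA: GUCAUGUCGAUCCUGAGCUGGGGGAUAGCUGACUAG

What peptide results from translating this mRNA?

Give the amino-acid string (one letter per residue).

start AUG at pos 3
pos 3: AUG -> M; peptide=M
pos 6: UCG -> S; peptide=MS
pos 9: AUC -> I; peptide=MSI
pos 12: CUG -> L; peptide=MSIL
pos 15: AGC -> S; peptide=MSILS
pos 18: UGG -> W; peptide=MSILSW
pos 21: GGG -> G; peptide=MSILSWG
pos 24: AUA -> I; peptide=MSILSWGI
pos 27: GCU -> A; peptide=MSILSWGIA
pos 30: GAC -> D; peptide=MSILSWGIAD
pos 33: UAG -> STOP

Answer: MSILSWGIAD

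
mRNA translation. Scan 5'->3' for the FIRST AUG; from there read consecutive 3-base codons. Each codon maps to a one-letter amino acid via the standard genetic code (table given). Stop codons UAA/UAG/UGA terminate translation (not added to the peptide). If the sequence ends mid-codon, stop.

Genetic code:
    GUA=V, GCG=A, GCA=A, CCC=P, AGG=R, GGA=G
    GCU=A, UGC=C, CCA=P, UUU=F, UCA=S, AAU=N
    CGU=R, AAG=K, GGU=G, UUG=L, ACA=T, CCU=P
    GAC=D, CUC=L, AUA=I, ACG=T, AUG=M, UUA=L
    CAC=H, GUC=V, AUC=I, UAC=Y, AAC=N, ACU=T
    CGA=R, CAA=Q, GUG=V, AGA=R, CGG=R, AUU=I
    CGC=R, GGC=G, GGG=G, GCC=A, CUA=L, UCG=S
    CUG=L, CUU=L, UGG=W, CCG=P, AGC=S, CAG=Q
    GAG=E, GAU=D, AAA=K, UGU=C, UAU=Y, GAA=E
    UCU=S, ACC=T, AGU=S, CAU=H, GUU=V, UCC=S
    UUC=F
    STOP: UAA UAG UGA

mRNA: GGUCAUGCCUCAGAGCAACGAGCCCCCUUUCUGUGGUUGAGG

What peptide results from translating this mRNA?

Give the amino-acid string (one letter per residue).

start AUG at pos 4
pos 4: AUG -> M; peptide=M
pos 7: CCU -> P; peptide=MP
pos 10: CAG -> Q; peptide=MPQ
pos 13: AGC -> S; peptide=MPQS
pos 16: AAC -> N; peptide=MPQSN
pos 19: GAG -> E; peptide=MPQSNE
pos 22: CCC -> P; peptide=MPQSNEP
pos 25: CCU -> P; peptide=MPQSNEPP
pos 28: UUC -> F; peptide=MPQSNEPPF
pos 31: UGU -> C; peptide=MPQSNEPPFC
pos 34: GGU -> G; peptide=MPQSNEPPFCG
pos 37: UGA -> STOP

Answer: MPQSNEPPFCG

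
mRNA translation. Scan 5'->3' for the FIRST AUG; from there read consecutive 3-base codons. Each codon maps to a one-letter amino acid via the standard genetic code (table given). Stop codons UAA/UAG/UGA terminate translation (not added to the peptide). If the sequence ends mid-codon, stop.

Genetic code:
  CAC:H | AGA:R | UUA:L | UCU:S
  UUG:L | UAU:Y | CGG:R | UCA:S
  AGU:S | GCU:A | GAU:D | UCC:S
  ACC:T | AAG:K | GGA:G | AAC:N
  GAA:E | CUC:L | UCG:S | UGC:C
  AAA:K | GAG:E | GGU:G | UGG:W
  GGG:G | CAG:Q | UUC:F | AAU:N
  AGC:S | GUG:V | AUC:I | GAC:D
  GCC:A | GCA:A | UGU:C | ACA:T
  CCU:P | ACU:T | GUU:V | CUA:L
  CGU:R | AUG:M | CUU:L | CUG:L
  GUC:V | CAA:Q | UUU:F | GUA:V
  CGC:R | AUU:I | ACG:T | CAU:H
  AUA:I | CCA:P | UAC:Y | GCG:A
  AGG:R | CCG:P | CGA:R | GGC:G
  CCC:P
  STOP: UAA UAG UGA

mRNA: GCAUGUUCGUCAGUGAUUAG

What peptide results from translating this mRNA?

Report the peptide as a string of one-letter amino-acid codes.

Answer: MFVSD

Derivation:
start AUG at pos 2
pos 2: AUG -> M; peptide=M
pos 5: UUC -> F; peptide=MF
pos 8: GUC -> V; peptide=MFV
pos 11: AGU -> S; peptide=MFVS
pos 14: GAU -> D; peptide=MFVSD
pos 17: UAG -> STOP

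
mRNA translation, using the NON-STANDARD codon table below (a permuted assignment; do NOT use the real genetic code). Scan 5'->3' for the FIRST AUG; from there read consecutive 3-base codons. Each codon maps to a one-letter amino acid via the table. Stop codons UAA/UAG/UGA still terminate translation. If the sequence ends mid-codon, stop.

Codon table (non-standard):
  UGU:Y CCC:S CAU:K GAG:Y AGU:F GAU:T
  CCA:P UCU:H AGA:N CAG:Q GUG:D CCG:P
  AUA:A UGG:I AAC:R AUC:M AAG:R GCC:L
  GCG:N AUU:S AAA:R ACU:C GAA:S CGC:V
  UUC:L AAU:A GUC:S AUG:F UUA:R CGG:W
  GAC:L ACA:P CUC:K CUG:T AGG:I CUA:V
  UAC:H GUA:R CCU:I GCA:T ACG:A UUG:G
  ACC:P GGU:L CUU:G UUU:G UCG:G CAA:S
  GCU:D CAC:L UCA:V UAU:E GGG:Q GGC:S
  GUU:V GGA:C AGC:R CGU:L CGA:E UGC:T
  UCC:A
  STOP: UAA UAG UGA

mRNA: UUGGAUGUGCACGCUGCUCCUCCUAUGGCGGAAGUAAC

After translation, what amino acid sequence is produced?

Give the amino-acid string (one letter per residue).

start AUG at pos 4
pos 4: AUG -> F; peptide=F
pos 7: UGC -> T; peptide=FT
pos 10: ACG -> A; peptide=FTA
pos 13: CUG -> T; peptide=FTAT
pos 16: CUC -> K; peptide=FTATK
pos 19: CUC -> K; peptide=FTATKK
pos 22: CUA -> V; peptide=FTATKKV
pos 25: UGG -> I; peptide=FTATKKVI
pos 28: CGG -> W; peptide=FTATKKVIW
pos 31: AAG -> R; peptide=FTATKKVIWR
pos 34: UAA -> STOP

Answer: FTATKKVIWR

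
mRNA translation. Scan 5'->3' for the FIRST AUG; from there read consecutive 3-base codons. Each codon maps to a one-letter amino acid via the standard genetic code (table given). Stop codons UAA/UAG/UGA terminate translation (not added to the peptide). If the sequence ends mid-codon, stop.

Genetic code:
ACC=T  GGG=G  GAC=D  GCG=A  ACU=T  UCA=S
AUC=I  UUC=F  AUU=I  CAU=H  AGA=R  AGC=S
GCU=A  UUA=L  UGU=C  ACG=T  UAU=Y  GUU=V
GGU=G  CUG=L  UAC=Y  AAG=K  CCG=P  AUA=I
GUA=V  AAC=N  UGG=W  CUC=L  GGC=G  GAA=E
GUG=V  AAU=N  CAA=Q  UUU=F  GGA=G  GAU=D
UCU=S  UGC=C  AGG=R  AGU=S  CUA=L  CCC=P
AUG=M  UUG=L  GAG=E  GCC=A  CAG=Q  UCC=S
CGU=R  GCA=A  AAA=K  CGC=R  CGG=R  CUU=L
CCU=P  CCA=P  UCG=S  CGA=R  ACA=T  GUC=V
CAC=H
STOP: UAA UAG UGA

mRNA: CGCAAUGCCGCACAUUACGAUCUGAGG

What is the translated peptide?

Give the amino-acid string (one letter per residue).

start AUG at pos 4
pos 4: AUG -> M; peptide=M
pos 7: CCG -> P; peptide=MP
pos 10: CAC -> H; peptide=MPH
pos 13: AUU -> I; peptide=MPHI
pos 16: ACG -> T; peptide=MPHIT
pos 19: AUC -> I; peptide=MPHITI
pos 22: UGA -> STOP

Answer: MPHITI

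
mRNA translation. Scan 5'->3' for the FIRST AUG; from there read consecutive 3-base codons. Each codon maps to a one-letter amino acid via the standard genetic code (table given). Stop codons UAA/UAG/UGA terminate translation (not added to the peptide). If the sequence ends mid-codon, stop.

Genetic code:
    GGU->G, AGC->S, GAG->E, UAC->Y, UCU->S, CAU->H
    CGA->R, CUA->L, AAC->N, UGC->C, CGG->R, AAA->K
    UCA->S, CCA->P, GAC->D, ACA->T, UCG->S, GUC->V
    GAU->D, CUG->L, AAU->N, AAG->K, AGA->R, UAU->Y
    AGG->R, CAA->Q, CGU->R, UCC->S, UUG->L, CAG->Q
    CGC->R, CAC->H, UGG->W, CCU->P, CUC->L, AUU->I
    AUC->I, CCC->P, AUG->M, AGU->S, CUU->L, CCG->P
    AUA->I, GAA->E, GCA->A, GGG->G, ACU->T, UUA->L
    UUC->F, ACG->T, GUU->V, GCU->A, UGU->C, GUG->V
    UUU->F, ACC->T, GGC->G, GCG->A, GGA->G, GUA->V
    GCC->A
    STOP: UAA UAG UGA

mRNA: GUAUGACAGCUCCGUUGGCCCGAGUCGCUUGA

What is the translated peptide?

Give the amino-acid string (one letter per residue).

Answer: MTAPLARVA

Derivation:
start AUG at pos 2
pos 2: AUG -> M; peptide=M
pos 5: ACA -> T; peptide=MT
pos 8: GCU -> A; peptide=MTA
pos 11: CCG -> P; peptide=MTAP
pos 14: UUG -> L; peptide=MTAPL
pos 17: GCC -> A; peptide=MTAPLA
pos 20: CGA -> R; peptide=MTAPLAR
pos 23: GUC -> V; peptide=MTAPLARV
pos 26: GCU -> A; peptide=MTAPLARVA
pos 29: UGA -> STOP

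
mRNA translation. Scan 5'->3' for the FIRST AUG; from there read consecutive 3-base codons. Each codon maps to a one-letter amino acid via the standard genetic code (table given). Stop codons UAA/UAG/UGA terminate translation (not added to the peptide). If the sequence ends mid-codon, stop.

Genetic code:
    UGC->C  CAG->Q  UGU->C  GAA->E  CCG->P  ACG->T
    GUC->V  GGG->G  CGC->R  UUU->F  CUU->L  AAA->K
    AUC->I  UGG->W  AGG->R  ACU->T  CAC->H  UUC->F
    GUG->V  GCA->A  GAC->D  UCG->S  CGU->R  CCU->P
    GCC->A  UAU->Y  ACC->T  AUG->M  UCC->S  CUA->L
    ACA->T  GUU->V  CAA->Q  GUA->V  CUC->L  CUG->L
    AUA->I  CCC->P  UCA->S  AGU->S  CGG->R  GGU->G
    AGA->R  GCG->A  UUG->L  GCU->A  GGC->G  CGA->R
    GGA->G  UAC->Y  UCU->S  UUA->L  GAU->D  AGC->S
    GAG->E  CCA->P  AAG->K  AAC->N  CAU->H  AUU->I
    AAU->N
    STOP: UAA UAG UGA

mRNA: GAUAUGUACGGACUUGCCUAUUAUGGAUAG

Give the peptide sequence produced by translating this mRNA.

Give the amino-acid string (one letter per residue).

start AUG at pos 3
pos 3: AUG -> M; peptide=M
pos 6: UAC -> Y; peptide=MY
pos 9: GGA -> G; peptide=MYG
pos 12: CUU -> L; peptide=MYGL
pos 15: GCC -> A; peptide=MYGLA
pos 18: UAU -> Y; peptide=MYGLAY
pos 21: UAU -> Y; peptide=MYGLAYY
pos 24: GGA -> G; peptide=MYGLAYYG
pos 27: UAG -> STOP

Answer: MYGLAYYG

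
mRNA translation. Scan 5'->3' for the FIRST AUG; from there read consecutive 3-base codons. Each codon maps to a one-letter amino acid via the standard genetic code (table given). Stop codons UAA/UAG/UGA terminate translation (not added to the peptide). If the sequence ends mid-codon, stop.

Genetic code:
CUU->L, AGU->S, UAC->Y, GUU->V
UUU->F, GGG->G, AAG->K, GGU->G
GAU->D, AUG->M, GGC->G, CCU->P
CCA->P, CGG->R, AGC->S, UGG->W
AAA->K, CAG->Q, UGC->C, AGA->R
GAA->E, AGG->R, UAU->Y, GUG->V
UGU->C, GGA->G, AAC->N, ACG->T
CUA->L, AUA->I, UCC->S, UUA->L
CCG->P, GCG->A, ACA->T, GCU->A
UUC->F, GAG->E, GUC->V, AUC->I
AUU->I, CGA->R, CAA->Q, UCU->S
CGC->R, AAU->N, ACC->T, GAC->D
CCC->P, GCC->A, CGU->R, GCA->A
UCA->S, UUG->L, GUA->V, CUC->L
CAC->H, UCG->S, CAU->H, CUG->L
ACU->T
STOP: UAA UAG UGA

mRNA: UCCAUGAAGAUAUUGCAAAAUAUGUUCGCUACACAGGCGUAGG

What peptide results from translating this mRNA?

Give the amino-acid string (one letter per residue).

Answer: MKILQNMFATQA

Derivation:
start AUG at pos 3
pos 3: AUG -> M; peptide=M
pos 6: AAG -> K; peptide=MK
pos 9: AUA -> I; peptide=MKI
pos 12: UUG -> L; peptide=MKIL
pos 15: CAA -> Q; peptide=MKILQ
pos 18: AAU -> N; peptide=MKILQN
pos 21: AUG -> M; peptide=MKILQNM
pos 24: UUC -> F; peptide=MKILQNMF
pos 27: GCU -> A; peptide=MKILQNMFA
pos 30: ACA -> T; peptide=MKILQNMFAT
pos 33: CAG -> Q; peptide=MKILQNMFATQ
pos 36: GCG -> A; peptide=MKILQNMFATQA
pos 39: UAG -> STOP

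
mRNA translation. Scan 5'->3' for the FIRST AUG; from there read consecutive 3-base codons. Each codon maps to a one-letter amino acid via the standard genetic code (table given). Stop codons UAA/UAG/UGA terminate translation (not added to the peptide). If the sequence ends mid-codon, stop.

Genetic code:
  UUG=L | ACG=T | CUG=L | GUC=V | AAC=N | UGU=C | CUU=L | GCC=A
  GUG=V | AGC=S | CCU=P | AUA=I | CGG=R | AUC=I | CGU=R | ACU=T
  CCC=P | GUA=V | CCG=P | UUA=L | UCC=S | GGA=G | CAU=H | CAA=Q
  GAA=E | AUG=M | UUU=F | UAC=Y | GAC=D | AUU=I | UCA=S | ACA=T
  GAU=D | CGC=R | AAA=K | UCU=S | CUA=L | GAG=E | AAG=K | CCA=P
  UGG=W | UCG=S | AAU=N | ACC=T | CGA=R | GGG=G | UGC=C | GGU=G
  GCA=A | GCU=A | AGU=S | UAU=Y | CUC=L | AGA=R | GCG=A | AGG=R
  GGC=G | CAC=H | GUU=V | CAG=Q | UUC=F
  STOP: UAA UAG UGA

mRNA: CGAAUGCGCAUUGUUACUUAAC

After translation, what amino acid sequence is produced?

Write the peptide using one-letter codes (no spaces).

start AUG at pos 3
pos 3: AUG -> M; peptide=M
pos 6: CGC -> R; peptide=MR
pos 9: AUU -> I; peptide=MRI
pos 12: GUU -> V; peptide=MRIV
pos 15: ACU -> T; peptide=MRIVT
pos 18: UAA -> STOP

Answer: MRIVT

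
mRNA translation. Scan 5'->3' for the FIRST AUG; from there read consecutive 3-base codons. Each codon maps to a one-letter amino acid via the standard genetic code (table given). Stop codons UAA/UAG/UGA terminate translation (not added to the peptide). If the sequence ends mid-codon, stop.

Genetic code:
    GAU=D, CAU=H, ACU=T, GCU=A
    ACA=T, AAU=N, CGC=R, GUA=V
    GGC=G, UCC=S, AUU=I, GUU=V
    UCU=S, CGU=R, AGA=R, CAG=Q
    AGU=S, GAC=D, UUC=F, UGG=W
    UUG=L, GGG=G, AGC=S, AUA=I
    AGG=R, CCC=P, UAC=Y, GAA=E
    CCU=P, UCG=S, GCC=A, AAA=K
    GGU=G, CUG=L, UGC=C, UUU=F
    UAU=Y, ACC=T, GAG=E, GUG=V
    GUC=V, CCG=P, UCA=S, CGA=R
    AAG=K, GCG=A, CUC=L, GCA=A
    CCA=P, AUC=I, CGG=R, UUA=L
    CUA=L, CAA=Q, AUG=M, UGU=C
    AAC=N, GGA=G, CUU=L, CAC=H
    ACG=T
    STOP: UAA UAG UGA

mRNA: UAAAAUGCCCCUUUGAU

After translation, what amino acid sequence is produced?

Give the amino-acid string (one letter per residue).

Answer: MPL

Derivation:
start AUG at pos 4
pos 4: AUG -> M; peptide=M
pos 7: CCC -> P; peptide=MP
pos 10: CUU -> L; peptide=MPL
pos 13: UGA -> STOP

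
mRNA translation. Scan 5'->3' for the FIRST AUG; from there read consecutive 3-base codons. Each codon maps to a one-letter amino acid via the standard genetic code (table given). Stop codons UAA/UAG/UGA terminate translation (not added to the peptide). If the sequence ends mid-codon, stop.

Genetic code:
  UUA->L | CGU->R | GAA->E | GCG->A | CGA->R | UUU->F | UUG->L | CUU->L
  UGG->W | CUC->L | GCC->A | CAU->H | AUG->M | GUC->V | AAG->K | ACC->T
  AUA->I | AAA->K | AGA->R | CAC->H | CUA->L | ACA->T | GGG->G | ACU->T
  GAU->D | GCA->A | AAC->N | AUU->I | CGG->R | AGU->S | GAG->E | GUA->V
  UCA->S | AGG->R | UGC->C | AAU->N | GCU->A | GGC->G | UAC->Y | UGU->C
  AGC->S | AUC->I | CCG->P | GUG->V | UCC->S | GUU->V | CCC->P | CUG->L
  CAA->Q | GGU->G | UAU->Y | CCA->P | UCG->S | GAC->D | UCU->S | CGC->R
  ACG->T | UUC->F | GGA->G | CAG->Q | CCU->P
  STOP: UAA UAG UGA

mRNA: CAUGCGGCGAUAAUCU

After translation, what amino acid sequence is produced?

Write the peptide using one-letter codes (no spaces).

Answer: MRR

Derivation:
start AUG at pos 1
pos 1: AUG -> M; peptide=M
pos 4: CGG -> R; peptide=MR
pos 7: CGA -> R; peptide=MRR
pos 10: UAA -> STOP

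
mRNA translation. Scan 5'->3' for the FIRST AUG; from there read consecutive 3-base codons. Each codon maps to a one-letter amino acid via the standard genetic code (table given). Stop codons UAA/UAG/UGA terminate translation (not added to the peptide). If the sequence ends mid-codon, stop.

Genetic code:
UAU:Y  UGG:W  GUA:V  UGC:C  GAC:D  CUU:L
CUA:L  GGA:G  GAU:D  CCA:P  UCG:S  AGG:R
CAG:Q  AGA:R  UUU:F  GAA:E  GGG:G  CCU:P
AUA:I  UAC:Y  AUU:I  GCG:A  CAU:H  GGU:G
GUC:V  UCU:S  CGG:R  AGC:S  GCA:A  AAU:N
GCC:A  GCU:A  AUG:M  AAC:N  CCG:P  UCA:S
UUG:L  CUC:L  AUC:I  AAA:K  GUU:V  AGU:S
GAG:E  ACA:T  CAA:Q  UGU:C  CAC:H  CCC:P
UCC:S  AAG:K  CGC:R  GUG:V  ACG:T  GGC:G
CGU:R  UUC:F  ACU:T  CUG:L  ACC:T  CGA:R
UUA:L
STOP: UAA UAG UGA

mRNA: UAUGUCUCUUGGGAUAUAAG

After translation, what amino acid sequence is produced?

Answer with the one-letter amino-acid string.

Answer: MSLGI

Derivation:
start AUG at pos 1
pos 1: AUG -> M; peptide=M
pos 4: UCU -> S; peptide=MS
pos 7: CUU -> L; peptide=MSL
pos 10: GGG -> G; peptide=MSLG
pos 13: AUA -> I; peptide=MSLGI
pos 16: UAA -> STOP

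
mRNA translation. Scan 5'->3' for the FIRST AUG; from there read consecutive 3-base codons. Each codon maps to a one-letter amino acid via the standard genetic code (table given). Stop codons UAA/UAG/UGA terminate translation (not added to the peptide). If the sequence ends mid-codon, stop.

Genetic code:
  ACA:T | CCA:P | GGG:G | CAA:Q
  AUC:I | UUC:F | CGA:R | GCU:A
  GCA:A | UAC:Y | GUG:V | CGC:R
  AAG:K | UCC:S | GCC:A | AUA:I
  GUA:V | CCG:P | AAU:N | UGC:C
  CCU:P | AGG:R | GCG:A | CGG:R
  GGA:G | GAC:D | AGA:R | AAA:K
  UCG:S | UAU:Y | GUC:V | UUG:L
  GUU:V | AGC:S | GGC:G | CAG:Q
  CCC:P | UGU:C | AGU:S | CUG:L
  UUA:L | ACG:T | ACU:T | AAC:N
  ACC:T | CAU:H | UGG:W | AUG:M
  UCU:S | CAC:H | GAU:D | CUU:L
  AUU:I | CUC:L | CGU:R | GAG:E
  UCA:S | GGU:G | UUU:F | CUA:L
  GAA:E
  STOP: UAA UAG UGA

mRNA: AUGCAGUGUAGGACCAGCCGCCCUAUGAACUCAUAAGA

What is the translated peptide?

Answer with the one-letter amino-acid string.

start AUG at pos 0
pos 0: AUG -> M; peptide=M
pos 3: CAG -> Q; peptide=MQ
pos 6: UGU -> C; peptide=MQC
pos 9: AGG -> R; peptide=MQCR
pos 12: ACC -> T; peptide=MQCRT
pos 15: AGC -> S; peptide=MQCRTS
pos 18: CGC -> R; peptide=MQCRTSR
pos 21: CCU -> P; peptide=MQCRTSRP
pos 24: AUG -> M; peptide=MQCRTSRPM
pos 27: AAC -> N; peptide=MQCRTSRPMN
pos 30: UCA -> S; peptide=MQCRTSRPMNS
pos 33: UAA -> STOP

Answer: MQCRTSRPMNS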